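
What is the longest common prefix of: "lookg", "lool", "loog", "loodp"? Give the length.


Words: lookg, lool, loog, loodp
  Position 0: all 'l' => match
  Position 1: all 'o' => match
  Position 2: all 'o' => match
  Position 3: ('k', 'l', 'g', 'd') => mismatch, stop
LCP = "loo" (length 3)

3


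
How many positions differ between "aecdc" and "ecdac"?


Comparing "aecdc" and "ecdac" position by position:
  Position 0: 'a' vs 'e' => DIFFER
  Position 1: 'e' vs 'c' => DIFFER
  Position 2: 'c' vs 'd' => DIFFER
  Position 3: 'd' vs 'a' => DIFFER
  Position 4: 'c' vs 'c' => same
Positions that differ: 4

4


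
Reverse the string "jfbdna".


Input: jfbdna
Reading characters right to left:
  Position 5: 'a'
  Position 4: 'n'
  Position 3: 'd'
  Position 2: 'b'
  Position 1: 'f'
  Position 0: 'j'
Reversed: andbfj

andbfj


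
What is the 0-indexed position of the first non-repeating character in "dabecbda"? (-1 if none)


Input: dabecbda
Character frequencies:
  'a': 2
  'b': 2
  'c': 1
  'd': 2
  'e': 1
Scanning left to right for freq == 1:
  Position 0 ('d'): freq=2, skip
  Position 1 ('a'): freq=2, skip
  Position 2 ('b'): freq=2, skip
  Position 3 ('e'): unique! => answer = 3

3


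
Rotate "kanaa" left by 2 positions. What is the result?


Input: "kanaa", rotate left by 2
First 2 characters: "ka"
Remaining characters: "naa"
Concatenate remaining + first: "naa" + "ka" = "naaka"

naaka


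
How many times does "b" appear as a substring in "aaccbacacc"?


Searching for "b" in "aaccbacacc"
Scanning each position:
  Position 0: "a" => no
  Position 1: "a" => no
  Position 2: "c" => no
  Position 3: "c" => no
  Position 4: "b" => MATCH
  Position 5: "a" => no
  Position 6: "c" => no
  Position 7: "a" => no
  Position 8: "c" => no
  Position 9: "c" => no
Total occurrences: 1

1


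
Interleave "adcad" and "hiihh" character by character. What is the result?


Interleaving "adcad" and "hiihh":
  Position 0: 'a' from first, 'h' from second => "ah"
  Position 1: 'd' from first, 'i' from second => "di"
  Position 2: 'c' from first, 'i' from second => "ci"
  Position 3: 'a' from first, 'h' from second => "ah"
  Position 4: 'd' from first, 'h' from second => "dh"
Result: ahdiciahdh

ahdiciahdh


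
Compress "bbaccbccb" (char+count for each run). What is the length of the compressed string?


Input: bbaccbccb
Runs:
  'b' x 2 => "b2"
  'a' x 1 => "a1"
  'c' x 2 => "c2"
  'b' x 1 => "b1"
  'c' x 2 => "c2"
  'b' x 1 => "b1"
Compressed: "b2a1c2b1c2b1"
Compressed length: 12

12


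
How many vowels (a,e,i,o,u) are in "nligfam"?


Input: nligfam
Checking each character:
  'n' at position 0: consonant
  'l' at position 1: consonant
  'i' at position 2: vowel (running total: 1)
  'g' at position 3: consonant
  'f' at position 4: consonant
  'a' at position 5: vowel (running total: 2)
  'm' at position 6: consonant
Total vowels: 2

2


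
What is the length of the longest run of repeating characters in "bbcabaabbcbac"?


Input: "bbcabaabbcbac"
Scanning for longest run:
  Position 1 ('b'): continues run of 'b', length=2
  Position 2 ('c'): new char, reset run to 1
  Position 3 ('a'): new char, reset run to 1
  Position 4 ('b'): new char, reset run to 1
  Position 5 ('a'): new char, reset run to 1
  Position 6 ('a'): continues run of 'a', length=2
  Position 7 ('b'): new char, reset run to 1
  Position 8 ('b'): continues run of 'b', length=2
  Position 9 ('c'): new char, reset run to 1
  Position 10 ('b'): new char, reset run to 1
  Position 11 ('a'): new char, reset run to 1
  Position 12 ('c'): new char, reset run to 1
Longest run: 'b' with length 2

2


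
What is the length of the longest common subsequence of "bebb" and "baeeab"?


LCS of "bebb" and "baeeab"
DP table:
           b    a    e    e    a    b
      0    0    0    0    0    0    0
  b   0    1    1    1    1    1    1
  e   0    1    1    2    2    2    2
  b   0    1    1    2    2    2    3
  b   0    1    1    2    2    2    3
LCS length = dp[4][6] = 3

3


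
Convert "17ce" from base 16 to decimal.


Input: "17ce" in base 16
Positional expansion:
  Digit '1' (value 1) x 16^3 = 4096
  Digit '7' (value 7) x 16^2 = 1792
  Digit 'c' (value 12) x 16^1 = 192
  Digit 'e' (value 14) x 16^0 = 14
Sum = 6094

6094


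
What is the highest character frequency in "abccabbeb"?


Input: abccabbeb
Character counts:
  'a': 2
  'b': 4
  'c': 2
  'e': 1
Maximum frequency: 4

4


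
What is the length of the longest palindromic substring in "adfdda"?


Input: "adfdda"
Checking substrings for palindromes:
  [1:4] "dfd" (len 3) => palindrome
  [3:5] "dd" (len 2) => palindrome
Longest palindromic substring: "dfd" with length 3

3


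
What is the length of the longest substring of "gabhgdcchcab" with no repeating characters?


Input: "gabhgdcchcab"
Sliding window (track last position of each char):
  Position 0 ('g'): window [0,0] length 1 -- new best
  Position 1 ('a'): window [0,1] length 2 -- new best
  Position 2 ('b'): window [0,2] length 3 -- new best
  Position 3 ('h'): window [0,3] length 4 -- new best
  Position 4 ('g'): repeat (last at 0), move window start to 1
  Position 4 ('g'): window [1,4] length 4
  Position 5 ('d'): window [1,5] length 5 -- new best
  Position 6 ('c'): window [1,6] length 6 -- new best
  Position 7 ('c'): repeat (last at 6), move window start to 7
  Position 7 ('c'): window [7,7] length 1
  Position 8 ('h'): window [7,8] length 2
  Position 9 ('c'): repeat (last at 7), move window start to 8
  Position 9 ('c'): window [8,9] length 2
  Position 10 ('a'): window [8,10] length 3
  Position 11 ('b'): window [8,11] length 4
Longest substring with no repeats: "abhgdc" with length 6

6


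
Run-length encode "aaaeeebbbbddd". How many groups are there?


Input: aaaeeebbbbddd
Scanning for consecutive runs:
  Group 1: 'a' x 3 (positions 0-2)
  Group 2: 'e' x 3 (positions 3-5)
  Group 3: 'b' x 4 (positions 6-9)
  Group 4: 'd' x 3 (positions 10-12)
Total groups: 4

4


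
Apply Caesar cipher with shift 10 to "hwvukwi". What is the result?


Caesar cipher: shift "hwvukwi" by 10
  'h' (pos 7) + 10 = pos 17 = 'r'
  'w' (pos 22) + 10 = pos 6 = 'g'
  'v' (pos 21) + 10 = pos 5 = 'f'
  'u' (pos 20) + 10 = pos 4 = 'e'
  'k' (pos 10) + 10 = pos 20 = 'u'
  'w' (pos 22) + 10 = pos 6 = 'g'
  'i' (pos 8) + 10 = pos 18 = 's'
Result: rgfeugs

rgfeugs


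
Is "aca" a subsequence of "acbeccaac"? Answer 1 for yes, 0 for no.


Check if "aca" is a subsequence of "acbeccaac"
Greedy scan:
  Position 0 ('a'): matches sub[0] = 'a'
  Position 1 ('c'): matches sub[1] = 'c'
  Position 2 ('b'): no match needed
  Position 3 ('e'): no match needed
  Position 4 ('c'): no match needed
  Position 5 ('c'): no match needed
  Position 6 ('a'): matches sub[2] = 'a'
  Position 7 ('a'): no match needed
  Position 8 ('c'): no match needed
All 3 characters matched => is a subsequence

1


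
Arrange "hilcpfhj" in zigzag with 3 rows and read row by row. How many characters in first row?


Zigzag "hilcpfhj" into 3 rows:
Placing characters:
  'h' => row 0
  'i' => row 1
  'l' => row 2
  'c' => row 1
  'p' => row 0
  'f' => row 1
  'h' => row 2
  'j' => row 1
Rows:
  Row 0: "hp"
  Row 1: "icfj"
  Row 2: "lh"
First row length: 2

2


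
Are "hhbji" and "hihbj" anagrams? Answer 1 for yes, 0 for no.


Strings: "hhbji", "hihbj"
Sorted first:  bhhij
Sorted second: bhhij
Sorted forms match => anagrams

1


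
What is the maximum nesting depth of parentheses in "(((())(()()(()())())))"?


Input: "(((())(()()(()())())))"
Tracking depth:
  Position 0 '(': depth becomes 1
  Position 1 '(': depth becomes 2
  Position 2 '(': depth becomes 3
  Position 3 '(': depth becomes 4
  Position 4 ')': depth becomes 3
  Position 5 ')': depth becomes 2
  Position 6 '(': depth becomes 3
  Position 7 '(': depth becomes 4
  Position 8 ')': depth becomes 3
  Position 9 '(': depth becomes 4
  Position 10 ')': depth becomes 3
  Position 11 '(': depth becomes 4
  Position 12 '(': depth becomes 5
  Position 13 ')': depth becomes 4
  Position 14 '(': depth becomes 5
  Position 15 ')': depth becomes 4
  Position 16 ')': depth becomes 3
  Position 17 '(': depth becomes 4
  Position 18 ')': depth becomes 3
  Position 19 ')': depth becomes 2
  Position 20 ')': depth becomes 1
  Position 21 ')': depth becomes 0
Maximum depth reached: 5

5


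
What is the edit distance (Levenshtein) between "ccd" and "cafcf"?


Computing edit distance: "ccd" -> "cafcf"
DP table:
           c    a    f    c    f
      0    1    2    3    4    5
  c   1    0    1    2    3    4
  c   2    1    1    2    2    3
  d   3    2    2    2    3    3
Edit distance = dp[3][5] = 3

3


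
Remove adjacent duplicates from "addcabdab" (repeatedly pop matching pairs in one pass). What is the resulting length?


Input: addcabdab
Stack-based adjacent duplicate removal:
  Read 'a': push. Stack: a
  Read 'd': push. Stack: ad
  Read 'd': matches stack top 'd' => pop. Stack: a
  Read 'c': push. Stack: ac
  Read 'a': push. Stack: aca
  Read 'b': push. Stack: acab
  Read 'd': push. Stack: acabd
  Read 'a': push. Stack: acabda
  Read 'b': push. Stack: acabdab
Final stack: "acabdab" (length 7)

7


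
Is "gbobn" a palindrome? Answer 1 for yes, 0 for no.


Input: gbobn
Reversed: nbobg
  Compare pos 0 ('g') with pos 4 ('n'): MISMATCH
  Compare pos 1 ('b') with pos 3 ('b'): match
Result: not a palindrome

0


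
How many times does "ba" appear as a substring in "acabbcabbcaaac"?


Searching for "ba" in "acabbcabbcaaac"
Scanning each position:
  Position 0: "ac" => no
  Position 1: "ca" => no
  Position 2: "ab" => no
  Position 3: "bb" => no
  Position 4: "bc" => no
  Position 5: "ca" => no
  Position 6: "ab" => no
  Position 7: "bb" => no
  Position 8: "bc" => no
  Position 9: "ca" => no
  Position 10: "aa" => no
  Position 11: "aa" => no
  Position 12: "ac" => no
Total occurrences: 0

0


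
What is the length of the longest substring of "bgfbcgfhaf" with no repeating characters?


Input: "bgfbcgfhaf"
Sliding window (track last position of each char):
  Position 0 ('b'): window [0,0] length 1 -- new best
  Position 1 ('g'): window [0,1] length 2 -- new best
  Position 2 ('f'): window [0,2] length 3 -- new best
  Position 3 ('b'): repeat (last at 0), move window start to 1
  Position 3 ('b'): window [1,3] length 3
  Position 4 ('c'): window [1,4] length 4 -- new best
  Position 5 ('g'): repeat (last at 1), move window start to 2
  Position 5 ('g'): window [2,5] length 4
  Position 6 ('f'): repeat (last at 2), move window start to 3
  Position 6 ('f'): window [3,6] length 4
  Position 7 ('h'): window [3,7] length 5 -- new best
  Position 8 ('a'): window [3,8] length 6 -- new best
  Position 9 ('f'): repeat (last at 6), move window start to 7
  Position 9 ('f'): window [7,9] length 3
Longest substring with no repeats: "bcgfha" with length 6

6


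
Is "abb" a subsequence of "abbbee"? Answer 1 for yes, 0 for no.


Check if "abb" is a subsequence of "abbbee"
Greedy scan:
  Position 0 ('a'): matches sub[0] = 'a'
  Position 1 ('b'): matches sub[1] = 'b'
  Position 2 ('b'): matches sub[2] = 'b'
  Position 3 ('b'): no match needed
  Position 4 ('e'): no match needed
  Position 5 ('e'): no match needed
All 3 characters matched => is a subsequence

1


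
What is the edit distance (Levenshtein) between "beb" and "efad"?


Computing edit distance: "beb" -> "efad"
DP table:
           e    f    a    d
      0    1    2    3    4
  b   1    1    2    3    4
  e   2    1    2    3    4
  b   3    2    2    3    4
Edit distance = dp[3][4] = 4

4


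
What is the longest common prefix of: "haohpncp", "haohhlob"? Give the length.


Words: haohpncp, haohhlob
  Position 0: all 'h' => match
  Position 1: all 'a' => match
  Position 2: all 'o' => match
  Position 3: all 'h' => match
  Position 4: ('p', 'h') => mismatch, stop
LCP = "haoh" (length 4)

4


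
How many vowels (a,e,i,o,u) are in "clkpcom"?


Input: clkpcom
Checking each character:
  'c' at position 0: consonant
  'l' at position 1: consonant
  'k' at position 2: consonant
  'p' at position 3: consonant
  'c' at position 4: consonant
  'o' at position 5: vowel (running total: 1)
  'm' at position 6: consonant
Total vowels: 1

1


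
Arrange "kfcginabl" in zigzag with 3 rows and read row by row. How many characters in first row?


Zigzag "kfcginabl" into 3 rows:
Placing characters:
  'k' => row 0
  'f' => row 1
  'c' => row 2
  'g' => row 1
  'i' => row 0
  'n' => row 1
  'a' => row 2
  'b' => row 1
  'l' => row 0
Rows:
  Row 0: "kil"
  Row 1: "fgnb"
  Row 2: "ca"
First row length: 3

3


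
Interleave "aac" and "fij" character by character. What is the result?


Interleaving "aac" and "fij":
  Position 0: 'a' from first, 'f' from second => "af"
  Position 1: 'a' from first, 'i' from second => "ai"
  Position 2: 'c' from first, 'j' from second => "cj"
Result: afaicj

afaicj


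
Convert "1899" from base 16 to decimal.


Input: "1899" in base 16
Positional expansion:
  Digit '1' (value 1) x 16^3 = 4096
  Digit '8' (value 8) x 16^2 = 2048
  Digit '9' (value 9) x 16^1 = 144
  Digit '9' (value 9) x 16^0 = 9
Sum = 6297

6297


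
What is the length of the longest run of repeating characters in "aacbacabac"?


Input: "aacbacabac"
Scanning for longest run:
  Position 1 ('a'): continues run of 'a', length=2
  Position 2 ('c'): new char, reset run to 1
  Position 3 ('b'): new char, reset run to 1
  Position 4 ('a'): new char, reset run to 1
  Position 5 ('c'): new char, reset run to 1
  Position 6 ('a'): new char, reset run to 1
  Position 7 ('b'): new char, reset run to 1
  Position 8 ('a'): new char, reset run to 1
  Position 9 ('c'): new char, reset run to 1
Longest run: 'a' with length 2

2


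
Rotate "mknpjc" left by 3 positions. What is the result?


Input: "mknpjc", rotate left by 3
First 3 characters: "mkn"
Remaining characters: "pjc"
Concatenate remaining + first: "pjc" + "mkn" = "pjcmkn"

pjcmkn


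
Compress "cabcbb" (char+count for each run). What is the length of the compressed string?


Input: cabcbb
Runs:
  'c' x 1 => "c1"
  'a' x 1 => "a1"
  'b' x 1 => "b1"
  'c' x 1 => "c1"
  'b' x 2 => "b2"
Compressed: "c1a1b1c1b2"
Compressed length: 10

10


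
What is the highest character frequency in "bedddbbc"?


Input: bedddbbc
Character counts:
  'b': 3
  'c': 1
  'd': 3
  'e': 1
Maximum frequency: 3

3


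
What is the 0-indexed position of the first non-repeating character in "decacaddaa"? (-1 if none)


Input: decacaddaa
Character frequencies:
  'a': 4
  'c': 2
  'd': 3
  'e': 1
Scanning left to right for freq == 1:
  Position 0 ('d'): freq=3, skip
  Position 1 ('e'): unique! => answer = 1

1


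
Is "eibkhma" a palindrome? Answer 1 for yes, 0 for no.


Input: eibkhma
Reversed: amhkbie
  Compare pos 0 ('e') with pos 6 ('a'): MISMATCH
  Compare pos 1 ('i') with pos 5 ('m'): MISMATCH
  Compare pos 2 ('b') with pos 4 ('h'): MISMATCH
Result: not a palindrome

0


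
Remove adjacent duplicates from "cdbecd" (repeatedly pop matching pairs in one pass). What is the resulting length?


Input: cdbecd
Stack-based adjacent duplicate removal:
  Read 'c': push. Stack: c
  Read 'd': push. Stack: cd
  Read 'b': push. Stack: cdb
  Read 'e': push. Stack: cdbe
  Read 'c': push. Stack: cdbec
  Read 'd': push. Stack: cdbecd
Final stack: "cdbecd" (length 6)

6


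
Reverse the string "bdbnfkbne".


Input: bdbnfkbne
Reading characters right to left:
  Position 8: 'e'
  Position 7: 'n'
  Position 6: 'b'
  Position 5: 'k'
  Position 4: 'f'
  Position 3: 'n'
  Position 2: 'b'
  Position 1: 'd'
  Position 0: 'b'
Reversed: enbkfnbdb

enbkfnbdb


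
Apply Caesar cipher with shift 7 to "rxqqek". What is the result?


Caesar cipher: shift "rxqqek" by 7
  'r' (pos 17) + 7 = pos 24 = 'y'
  'x' (pos 23) + 7 = pos 4 = 'e'
  'q' (pos 16) + 7 = pos 23 = 'x'
  'q' (pos 16) + 7 = pos 23 = 'x'
  'e' (pos 4) + 7 = pos 11 = 'l'
  'k' (pos 10) + 7 = pos 17 = 'r'
Result: yexxlr

yexxlr


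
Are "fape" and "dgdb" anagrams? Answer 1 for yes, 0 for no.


Strings: "fape", "dgdb"
Sorted first:  aefp
Sorted second: bddg
Differ at position 0: 'a' vs 'b' => not anagrams

0


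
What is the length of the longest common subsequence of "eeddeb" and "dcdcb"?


LCS of "eeddeb" and "dcdcb"
DP table:
           d    c    d    c    b
      0    0    0    0    0    0
  e   0    0    0    0    0    0
  e   0    0    0    0    0    0
  d   0    1    1    1    1    1
  d   0    1    1    2    2    2
  e   0    1    1    2    2    2
  b   0    1    1    2    2    3
LCS length = dp[6][5] = 3

3


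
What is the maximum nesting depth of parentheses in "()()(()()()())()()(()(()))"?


Input: "()()(()()()())()()(()(()))"
Tracking depth:
  Position 0 '(': depth becomes 1
  Position 1 ')': depth becomes 0
  Position 2 '(': depth becomes 1
  Position 3 ')': depth becomes 0
  Position 4 '(': depth becomes 1
  Position 5 '(': depth becomes 2
  Position 6 ')': depth becomes 1
  Position 7 '(': depth becomes 2
  Position 8 ')': depth becomes 1
  Position 9 '(': depth becomes 2
  Position 10 ')': depth becomes 1
  Position 11 '(': depth becomes 2
  Position 12 ')': depth becomes 1
  Position 13 ')': depth becomes 0
  Position 14 '(': depth becomes 1
  Position 15 ')': depth becomes 0
  Position 16 '(': depth becomes 1
  Position 17 ')': depth becomes 0
  Position 18 '(': depth becomes 1
  Position 19 '(': depth becomes 2
  Position 20 ')': depth becomes 1
  Position 21 '(': depth becomes 2
  Position 22 '(': depth becomes 3
  Position 23 ')': depth becomes 2
  Position 24 ')': depth becomes 1
  Position 25 ')': depth becomes 0
Maximum depth reached: 3

3


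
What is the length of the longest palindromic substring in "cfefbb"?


Input: "cfefbb"
Checking substrings for palindromes:
  [1:4] "fef" (len 3) => palindrome
  [4:6] "bb" (len 2) => palindrome
Longest palindromic substring: "fef" with length 3

3


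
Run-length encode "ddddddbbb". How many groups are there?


Input: ddddddbbb
Scanning for consecutive runs:
  Group 1: 'd' x 6 (positions 0-5)
  Group 2: 'b' x 3 (positions 6-8)
Total groups: 2

2


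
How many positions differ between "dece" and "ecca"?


Comparing "dece" and "ecca" position by position:
  Position 0: 'd' vs 'e' => DIFFER
  Position 1: 'e' vs 'c' => DIFFER
  Position 2: 'c' vs 'c' => same
  Position 3: 'e' vs 'a' => DIFFER
Positions that differ: 3

3


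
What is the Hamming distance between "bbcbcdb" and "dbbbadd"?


Comparing "bbcbcdb" and "dbbbadd" position by position:
  Position 0: 'b' vs 'd' => differ
  Position 1: 'b' vs 'b' => same
  Position 2: 'c' vs 'b' => differ
  Position 3: 'b' vs 'b' => same
  Position 4: 'c' vs 'a' => differ
  Position 5: 'd' vs 'd' => same
  Position 6: 'b' vs 'd' => differ
Total differences (Hamming distance): 4

4


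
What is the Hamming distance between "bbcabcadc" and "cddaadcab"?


Comparing "bbcabcadc" and "cddaadcab" position by position:
  Position 0: 'b' vs 'c' => differ
  Position 1: 'b' vs 'd' => differ
  Position 2: 'c' vs 'd' => differ
  Position 3: 'a' vs 'a' => same
  Position 4: 'b' vs 'a' => differ
  Position 5: 'c' vs 'd' => differ
  Position 6: 'a' vs 'c' => differ
  Position 7: 'd' vs 'a' => differ
  Position 8: 'c' vs 'b' => differ
Total differences (Hamming distance): 8

8


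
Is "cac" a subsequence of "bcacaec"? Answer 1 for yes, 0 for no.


Check if "cac" is a subsequence of "bcacaec"
Greedy scan:
  Position 0 ('b'): no match needed
  Position 1 ('c'): matches sub[0] = 'c'
  Position 2 ('a'): matches sub[1] = 'a'
  Position 3 ('c'): matches sub[2] = 'c'
  Position 4 ('a'): no match needed
  Position 5 ('e'): no match needed
  Position 6 ('c'): no match needed
All 3 characters matched => is a subsequence

1


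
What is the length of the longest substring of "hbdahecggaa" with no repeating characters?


Input: "hbdahecggaa"
Sliding window (track last position of each char):
  Position 0 ('h'): window [0,0] length 1 -- new best
  Position 1 ('b'): window [0,1] length 2 -- new best
  Position 2 ('d'): window [0,2] length 3 -- new best
  Position 3 ('a'): window [0,3] length 4 -- new best
  Position 4 ('h'): repeat (last at 0), move window start to 1
  Position 4 ('h'): window [1,4] length 4
  Position 5 ('e'): window [1,5] length 5 -- new best
  Position 6 ('c'): window [1,6] length 6 -- new best
  Position 7 ('g'): window [1,7] length 7 -- new best
  Position 8 ('g'): repeat (last at 7), move window start to 8
  Position 8 ('g'): window [8,8] length 1
  Position 9 ('a'): window [8,9] length 2
  Position 10 ('a'): repeat (last at 9), move window start to 10
  Position 10 ('a'): window [10,10] length 1
Longest substring with no repeats: "bdahecg" with length 7

7


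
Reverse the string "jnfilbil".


Input: jnfilbil
Reading characters right to left:
  Position 7: 'l'
  Position 6: 'i'
  Position 5: 'b'
  Position 4: 'l'
  Position 3: 'i'
  Position 2: 'f'
  Position 1: 'n'
  Position 0: 'j'
Reversed: liblifnj

liblifnj


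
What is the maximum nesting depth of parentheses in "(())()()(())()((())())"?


Input: "(())()()(())()((())())"
Tracking depth:
  Position 0 '(': depth becomes 1
  Position 1 '(': depth becomes 2
  Position 2 ')': depth becomes 1
  Position 3 ')': depth becomes 0
  Position 4 '(': depth becomes 1
  Position 5 ')': depth becomes 0
  Position 6 '(': depth becomes 1
  Position 7 ')': depth becomes 0
  Position 8 '(': depth becomes 1
  Position 9 '(': depth becomes 2
  Position 10 ')': depth becomes 1
  Position 11 ')': depth becomes 0
  Position 12 '(': depth becomes 1
  Position 13 ')': depth becomes 0
  Position 14 '(': depth becomes 1
  Position 15 '(': depth becomes 2
  Position 16 '(': depth becomes 3
  Position 17 ')': depth becomes 2
  Position 18 ')': depth becomes 1
  Position 19 '(': depth becomes 2
  Position 20 ')': depth becomes 1
  Position 21 ')': depth becomes 0
Maximum depth reached: 3

3


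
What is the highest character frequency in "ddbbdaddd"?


Input: ddbbdaddd
Character counts:
  'a': 1
  'b': 2
  'd': 6
Maximum frequency: 6

6


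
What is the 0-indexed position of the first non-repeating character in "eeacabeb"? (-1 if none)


Input: eeacabeb
Character frequencies:
  'a': 2
  'b': 2
  'c': 1
  'e': 3
Scanning left to right for freq == 1:
  Position 0 ('e'): freq=3, skip
  Position 1 ('e'): freq=3, skip
  Position 2 ('a'): freq=2, skip
  Position 3 ('c'): unique! => answer = 3

3


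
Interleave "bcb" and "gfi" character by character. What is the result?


Interleaving "bcb" and "gfi":
  Position 0: 'b' from first, 'g' from second => "bg"
  Position 1: 'c' from first, 'f' from second => "cf"
  Position 2: 'b' from first, 'i' from second => "bi"
Result: bgcfbi

bgcfbi


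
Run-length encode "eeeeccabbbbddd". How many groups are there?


Input: eeeeccabbbbddd
Scanning for consecutive runs:
  Group 1: 'e' x 4 (positions 0-3)
  Group 2: 'c' x 2 (positions 4-5)
  Group 3: 'a' x 1 (positions 6-6)
  Group 4: 'b' x 4 (positions 7-10)
  Group 5: 'd' x 3 (positions 11-13)
Total groups: 5

5


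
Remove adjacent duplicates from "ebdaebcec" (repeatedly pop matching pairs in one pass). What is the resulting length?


Input: ebdaebcec
Stack-based adjacent duplicate removal:
  Read 'e': push. Stack: e
  Read 'b': push. Stack: eb
  Read 'd': push. Stack: ebd
  Read 'a': push. Stack: ebda
  Read 'e': push. Stack: ebdae
  Read 'b': push. Stack: ebdaeb
  Read 'c': push. Stack: ebdaebc
  Read 'e': push. Stack: ebdaebce
  Read 'c': push. Stack: ebdaebcec
Final stack: "ebdaebcec" (length 9)

9


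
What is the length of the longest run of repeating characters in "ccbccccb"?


Input: "ccbccccb"
Scanning for longest run:
  Position 1 ('c'): continues run of 'c', length=2
  Position 2 ('b'): new char, reset run to 1
  Position 3 ('c'): new char, reset run to 1
  Position 4 ('c'): continues run of 'c', length=2
  Position 5 ('c'): continues run of 'c', length=3
  Position 6 ('c'): continues run of 'c', length=4
  Position 7 ('b'): new char, reset run to 1
Longest run: 'c' with length 4

4


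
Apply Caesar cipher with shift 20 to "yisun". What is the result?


Caesar cipher: shift "yisun" by 20
  'y' (pos 24) + 20 = pos 18 = 's'
  'i' (pos 8) + 20 = pos 2 = 'c'
  's' (pos 18) + 20 = pos 12 = 'm'
  'u' (pos 20) + 20 = pos 14 = 'o'
  'n' (pos 13) + 20 = pos 7 = 'h'
Result: scmoh

scmoh


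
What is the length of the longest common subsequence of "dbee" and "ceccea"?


LCS of "dbee" and "ceccea"
DP table:
           c    e    c    c    e    a
      0    0    0    0    0    0    0
  d   0    0    0    0    0    0    0
  b   0    0    0    0    0    0    0
  e   0    0    1    1    1    1    1
  e   0    0    1    1    1    2    2
LCS length = dp[4][6] = 2

2


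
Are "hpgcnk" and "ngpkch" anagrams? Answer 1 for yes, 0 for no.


Strings: "hpgcnk", "ngpkch"
Sorted first:  cghknp
Sorted second: cghknp
Sorted forms match => anagrams

1


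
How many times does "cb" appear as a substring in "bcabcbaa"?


Searching for "cb" in "bcabcbaa"
Scanning each position:
  Position 0: "bc" => no
  Position 1: "ca" => no
  Position 2: "ab" => no
  Position 3: "bc" => no
  Position 4: "cb" => MATCH
  Position 5: "ba" => no
  Position 6: "aa" => no
Total occurrences: 1

1


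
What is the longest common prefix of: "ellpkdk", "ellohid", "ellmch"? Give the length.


Words: ellpkdk, ellohid, ellmch
  Position 0: all 'e' => match
  Position 1: all 'l' => match
  Position 2: all 'l' => match
  Position 3: ('p', 'o', 'm') => mismatch, stop
LCP = "ell" (length 3)

3


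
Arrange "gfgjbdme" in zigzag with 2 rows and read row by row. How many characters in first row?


Zigzag "gfgjbdme" into 2 rows:
Placing characters:
  'g' => row 0
  'f' => row 1
  'g' => row 0
  'j' => row 1
  'b' => row 0
  'd' => row 1
  'm' => row 0
  'e' => row 1
Rows:
  Row 0: "ggbm"
  Row 1: "fjde"
First row length: 4

4


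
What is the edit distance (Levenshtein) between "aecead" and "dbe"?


Computing edit distance: "aecead" -> "dbe"
DP table:
           d    b    e
      0    1    2    3
  a   1    1    2    3
  e   2    2    2    2
  c   3    3    3    3
  e   4    4    4    3
  a   5    5    5    4
  d   6    5    6    5
Edit distance = dp[6][3] = 5

5


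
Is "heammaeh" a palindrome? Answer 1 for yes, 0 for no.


Input: heammaeh
Reversed: heammaeh
  Compare pos 0 ('h') with pos 7 ('h'): match
  Compare pos 1 ('e') with pos 6 ('e'): match
  Compare pos 2 ('a') with pos 5 ('a'): match
  Compare pos 3 ('m') with pos 4 ('m'): match
Result: palindrome

1


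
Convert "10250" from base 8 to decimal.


Input: "10250" in base 8
Positional expansion:
  Digit '1' (value 1) x 8^4 = 4096
  Digit '0' (value 0) x 8^3 = 0
  Digit '2' (value 2) x 8^2 = 128
  Digit '5' (value 5) x 8^1 = 40
  Digit '0' (value 0) x 8^0 = 0
Sum = 4264

4264


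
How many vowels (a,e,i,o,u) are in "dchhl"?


Input: dchhl
Checking each character:
  'd' at position 0: consonant
  'c' at position 1: consonant
  'h' at position 2: consonant
  'h' at position 3: consonant
  'l' at position 4: consonant
Total vowels: 0

0


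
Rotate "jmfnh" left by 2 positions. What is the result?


Input: "jmfnh", rotate left by 2
First 2 characters: "jm"
Remaining characters: "fnh"
Concatenate remaining + first: "fnh" + "jm" = "fnhjm"

fnhjm


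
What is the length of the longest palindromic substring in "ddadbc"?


Input: "ddadbc"
Checking substrings for palindromes:
  [1:4] "dad" (len 3) => palindrome
  [0:2] "dd" (len 2) => palindrome
Longest palindromic substring: "dad" with length 3

3


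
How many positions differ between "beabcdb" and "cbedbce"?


Comparing "beabcdb" and "cbedbce" position by position:
  Position 0: 'b' vs 'c' => DIFFER
  Position 1: 'e' vs 'b' => DIFFER
  Position 2: 'a' vs 'e' => DIFFER
  Position 3: 'b' vs 'd' => DIFFER
  Position 4: 'c' vs 'b' => DIFFER
  Position 5: 'd' vs 'c' => DIFFER
  Position 6: 'b' vs 'e' => DIFFER
Positions that differ: 7

7


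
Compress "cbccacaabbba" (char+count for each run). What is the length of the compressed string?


Input: cbccacaabbba
Runs:
  'c' x 1 => "c1"
  'b' x 1 => "b1"
  'c' x 2 => "c2"
  'a' x 1 => "a1"
  'c' x 1 => "c1"
  'a' x 2 => "a2"
  'b' x 3 => "b3"
  'a' x 1 => "a1"
Compressed: "c1b1c2a1c1a2b3a1"
Compressed length: 16

16


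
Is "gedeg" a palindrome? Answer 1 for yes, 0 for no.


Input: gedeg
Reversed: gedeg
  Compare pos 0 ('g') with pos 4 ('g'): match
  Compare pos 1 ('e') with pos 3 ('e'): match
Result: palindrome

1


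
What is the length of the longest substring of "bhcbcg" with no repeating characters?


Input: "bhcbcg"
Sliding window (track last position of each char):
  Position 0 ('b'): window [0,0] length 1 -- new best
  Position 1 ('h'): window [0,1] length 2 -- new best
  Position 2 ('c'): window [0,2] length 3 -- new best
  Position 3 ('b'): repeat (last at 0), move window start to 1
  Position 3 ('b'): window [1,3] length 3
  Position 4 ('c'): repeat (last at 2), move window start to 3
  Position 4 ('c'): window [3,4] length 2
  Position 5 ('g'): window [3,5] length 3
Longest substring with no repeats: "bhc" with length 3

3


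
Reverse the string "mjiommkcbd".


Input: mjiommkcbd
Reading characters right to left:
  Position 9: 'd'
  Position 8: 'b'
  Position 7: 'c'
  Position 6: 'k'
  Position 5: 'm'
  Position 4: 'm'
  Position 3: 'o'
  Position 2: 'i'
  Position 1: 'j'
  Position 0: 'm'
Reversed: dbckmmoijm

dbckmmoijm


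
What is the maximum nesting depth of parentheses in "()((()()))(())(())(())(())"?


Input: "()((()()))(())(())(())(())"
Tracking depth:
  Position 0 '(': depth becomes 1
  Position 1 ')': depth becomes 0
  Position 2 '(': depth becomes 1
  Position 3 '(': depth becomes 2
  Position 4 '(': depth becomes 3
  Position 5 ')': depth becomes 2
  Position 6 '(': depth becomes 3
  Position 7 ')': depth becomes 2
  Position 8 ')': depth becomes 1
  Position 9 ')': depth becomes 0
  Position 10 '(': depth becomes 1
  Position 11 '(': depth becomes 2
  Position 12 ')': depth becomes 1
  Position 13 ')': depth becomes 0
  Position 14 '(': depth becomes 1
  Position 15 '(': depth becomes 2
  Position 16 ')': depth becomes 1
  Position 17 ')': depth becomes 0
  Position 18 '(': depth becomes 1
  Position 19 '(': depth becomes 2
  Position 20 ')': depth becomes 1
  Position 21 ')': depth becomes 0
  Position 22 '(': depth becomes 1
  Position 23 '(': depth becomes 2
  Position 24 ')': depth becomes 1
  Position 25 ')': depth becomes 0
Maximum depth reached: 3

3


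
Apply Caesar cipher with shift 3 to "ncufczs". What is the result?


Caesar cipher: shift "ncufczs" by 3
  'n' (pos 13) + 3 = pos 16 = 'q'
  'c' (pos 2) + 3 = pos 5 = 'f'
  'u' (pos 20) + 3 = pos 23 = 'x'
  'f' (pos 5) + 3 = pos 8 = 'i'
  'c' (pos 2) + 3 = pos 5 = 'f'
  'z' (pos 25) + 3 = pos 2 = 'c'
  's' (pos 18) + 3 = pos 21 = 'v'
Result: qfxifcv

qfxifcv


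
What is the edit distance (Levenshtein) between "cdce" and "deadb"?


Computing edit distance: "cdce" -> "deadb"
DP table:
           d    e    a    d    b
      0    1    2    3    4    5
  c   1    1    2    3    4    5
  d   2    1    2    3    3    4
  c   3    2    2    3    4    4
  e   4    3    2    3    4    5
Edit distance = dp[4][5] = 5

5


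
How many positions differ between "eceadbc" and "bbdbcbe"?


Comparing "eceadbc" and "bbdbcbe" position by position:
  Position 0: 'e' vs 'b' => DIFFER
  Position 1: 'c' vs 'b' => DIFFER
  Position 2: 'e' vs 'd' => DIFFER
  Position 3: 'a' vs 'b' => DIFFER
  Position 4: 'd' vs 'c' => DIFFER
  Position 5: 'b' vs 'b' => same
  Position 6: 'c' vs 'e' => DIFFER
Positions that differ: 6

6


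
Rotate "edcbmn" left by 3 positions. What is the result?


Input: "edcbmn", rotate left by 3
First 3 characters: "edc"
Remaining characters: "bmn"
Concatenate remaining + first: "bmn" + "edc" = "bmnedc"

bmnedc


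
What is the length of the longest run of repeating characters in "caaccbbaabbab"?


Input: "caaccbbaabbab"
Scanning for longest run:
  Position 1 ('a'): new char, reset run to 1
  Position 2 ('a'): continues run of 'a', length=2
  Position 3 ('c'): new char, reset run to 1
  Position 4 ('c'): continues run of 'c', length=2
  Position 5 ('b'): new char, reset run to 1
  Position 6 ('b'): continues run of 'b', length=2
  Position 7 ('a'): new char, reset run to 1
  Position 8 ('a'): continues run of 'a', length=2
  Position 9 ('b'): new char, reset run to 1
  Position 10 ('b'): continues run of 'b', length=2
  Position 11 ('a'): new char, reset run to 1
  Position 12 ('b'): new char, reset run to 1
Longest run: 'a' with length 2

2


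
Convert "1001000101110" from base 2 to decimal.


Input: "1001000101110" in base 2
Positional expansion:
  Digit '1' (value 1) x 2^12 = 4096
  Digit '0' (value 0) x 2^11 = 0
  Digit '0' (value 0) x 2^10 = 0
  Digit '1' (value 1) x 2^9 = 512
  Digit '0' (value 0) x 2^8 = 0
  Digit '0' (value 0) x 2^7 = 0
  Digit '0' (value 0) x 2^6 = 0
  Digit '1' (value 1) x 2^5 = 32
  Digit '0' (value 0) x 2^4 = 0
  Digit '1' (value 1) x 2^3 = 8
  Digit '1' (value 1) x 2^2 = 4
  Digit '1' (value 1) x 2^1 = 2
  Digit '0' (value 0) x 2^0 = 0
Sum = 4654

4654


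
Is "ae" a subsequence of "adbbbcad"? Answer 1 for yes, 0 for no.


Check if "ae" is a subsequence of "adbbbcad"
Greedy scan:
  Position 0 ('a'): matches sub[0] = 'a'
  Position 1 ('d'): no match needed
  Position 2 ('b'): no match needed
  Position 3 ('b'): no match needed
  Position 4 ('b'): no match needed
  Position 5 ('c'): no match needed
  Position 6 ('a'): no match needed
  Position 7 ('d'): no match needed
Only matched 1/2 characters => not a subsequence

0


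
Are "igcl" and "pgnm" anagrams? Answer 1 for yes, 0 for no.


Strings: "igcl", "pgnm"
Sorted first:  cgil
Sorted second: gmnp
Differ at position 0: 'c' vs 'g' => not anagrams

0


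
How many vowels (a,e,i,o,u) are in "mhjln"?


Input: mhjln
Checking each character:
  'm' at position 0: consonant
  'h' at position 1: consonant
  'j' at position 2: consonant
  'l' at position 3: consonant
  'n' at position 4: consonant
Total vowels: 0

0


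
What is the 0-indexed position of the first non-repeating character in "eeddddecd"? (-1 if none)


Input: eeddddecd
Character frequencies:
  'c': 1
  'd': 5
  'e': 3
Scanning left to right for freq == 1:
  Position 0 ('e'): freq=3, skip
  Position 1 ('e'): freq=3, skip
  Position 2 ('d'): freq=5, skip
  Position 3 ('d'): freq=5, skip
  Position 4 ('d'): freq=5, skip
  Position 5 ('d'): freq=5, skip
  Position 6 ('e'): freq=3, skip
  Position 7 ('c'): unique! => answer = 7

7


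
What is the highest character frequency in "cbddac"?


Input: cbddac
Character counts:
  'a': 1
  'b': 1
  'c': 2
  'd': 2
Maximum frequency: 2

2


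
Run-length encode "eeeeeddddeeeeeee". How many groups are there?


Input: eeeeeddddeeeeeee
Scanning for consecutive runs:
  Group 1: 'e' x 5 (positions 0-4)
  Group 2: 'd' x 4 (positions 5-8)
  Group 3: 'e' x 7 (positions 9-15)
Total groups: 3

3


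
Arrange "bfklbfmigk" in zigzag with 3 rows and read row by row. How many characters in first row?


Zigzag "bfklbfmigk" into 3 rows:
Placing characters:
  'b' => row 0
  'f' => row 1
  'k' => row 2
  'l' => row 1
  'b' => row 0
  'f' => row 1
  'm' => row 2
  'i' => row 1
  'g' => row 0
  'k' => row 1
Rows:
  Row 0: "bbg"
  Row 1: "flfik"
  Row 2: "km"
First row length: 3

3


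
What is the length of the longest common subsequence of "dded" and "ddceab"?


LCS of "dded" and "ddceab"
DP table:
           d    d    c    e    a    b
      0    0    0    0    0    0    0
  d   0    1    1    1    1    1    1
  d   0    1    2    2    2    2    2
  e   0    1    2    2    3    3    3
  d   0    1    2    2    3    3    3
LCS length = dp[4][6] = 3

3


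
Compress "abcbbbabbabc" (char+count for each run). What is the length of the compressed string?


Input: abcbbbabbabc
Runs:
  'a' x 1 => "a1"
  'b' x 1 => "b1"
  'c' x 1 => "c1"
  'b' x 3 => "b3"
  'a' x 1 => "a1"
  'b' x 2 => "b2"
  'a' x 1 => "a1"
  'b' x 1 => "b1"
  'c' x 1 => "c1"
Compressed: "a1b1c1b3a1b2a1b1c1"
Compressed length: 18

18


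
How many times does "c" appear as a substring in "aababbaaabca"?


Searching for "c" in "aababbaaabca"
Scanning each position:
  Position 0: "a" => no
  Position 1: "a" => no
  Position 2: "b" => no
  Position 3: "a" => no
  Position 4: "b" => no
  Position 5: "b" => no
  Position 6: "a" => no
  Position 7: "a" => no
  Position 8: "a" => no
  Position 9: "b" => no
  Position 10: "c" => MATCH
  Position 11: "a" => no
Total occurrences: 1

1


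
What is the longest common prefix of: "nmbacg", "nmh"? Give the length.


Words: nmbacg, nmh
  Position 0: all 'n' => match
  Position 1: all 'm' => match
  Position 2: ('b', 'h') => mismatch, stop
LCP = "nm" (length 2)

2


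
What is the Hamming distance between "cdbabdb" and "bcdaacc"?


Comparing "cdbabdb" and "bcdaacc" position by position:
  Position 0: 'c' vs 'b' => differ
  Position 1: 'd' vs 'c' => differ
  Position 2: 'b' vs 'd' => differ
  Position 3: 'a' vs 'a' => same
  Position 4: 'b' vs 'a' => differ
  Position 5: 'd' vs 'c' => differ
  Position 6: 'b' vs 'c' => differ
Total differences (Hamming distance): 6

6


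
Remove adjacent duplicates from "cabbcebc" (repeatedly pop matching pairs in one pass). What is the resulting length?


Input: cabbcebc
Stack-based adjacent duplicate removal:
  Read 'c': push. Stack: c
  Read 'a': push. Stack: ca
  Read 'b': push. Stack: cab
  Read 'b': matches stack top 'b' => pop. Stack: ca
  Read 'c': push. Stack: cac
  Read 'e': push. Stack: cace
  Read 'b': push. Stack: caceb
  Read 'c': push. Stack: cacebc
Final stack: "cacebc" (length 6)

6


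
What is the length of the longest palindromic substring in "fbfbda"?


Input: "fbfbda"
Checking substrings for palindromes:
  [0:3] "fbf" (len 3) => palindrome
  [1:4] "bfb" (len 3) => palindrome
Longest palindromic substring: "fbf" with length 3

3


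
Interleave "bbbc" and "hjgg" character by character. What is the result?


Interleaving "bbbc" and "hjgg":
  Position 0: 'b' from first, 'h' from second => "bh"
  Position 1: 'b' from first, 'j' from second => "bj"
  Position 2: 'b' from first, 'g' from second => "bg"
  Position 3: 'c' from first, 'g' from second => "cg"
Result: bhbjbgcg

bhbjbgcg


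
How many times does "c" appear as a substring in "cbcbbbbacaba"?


Searching for "c" in "cbcbbbbacaba"
Scanning each position:
  Position 0: "c" => MATCH
  Position 1: "b" => no
  Position 2: "c" => MATCH
  Position 3: "b" => no
  Position 4: "b" => no
  Position 5: "b" => no
  Position 6: "b" => no
  Position 7: "a" => no
  Position 8: "c" => MATCH
  Position 9: "a" => no
  Position 10: "b" => no
  Position 11: "a" => no
Total occurrences: 3

3


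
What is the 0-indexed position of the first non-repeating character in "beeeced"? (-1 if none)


Input: beeeced
Character frequencies:
  'b': 1
  'c': 1
  'd': 1
  'e': 4
Scanning left to right for freq == 1:
  Position 0 ('b'): unique! => answer = 0

0


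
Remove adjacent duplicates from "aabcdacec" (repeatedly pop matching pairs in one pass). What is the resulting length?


Input: aabcdacec
Stack-based adjacent duplicate removal:
  Read 'a': push. Stack: a
  Read 'a': matches stack top 'a' => pop. Stack: (empty)
  Read 'b': push. Stack: b
  Read 'c': push. Stack: bc
  Read 'd': push. Stack: bcd
  Read 'a': push. Stack: bcda
  Read 'c': push. Stack: bcdac
  Read 'e': push. Stack: bcdace
  Read 'c': push. Stack: bcdacec
Final stack: "bcdacec" (length 7)

7


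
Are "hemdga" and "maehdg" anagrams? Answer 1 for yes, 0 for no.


Strings: "hemdga", "maehdg"
Sorted first:  adeghm
Sorted second: adeghm
Sorted forms match => anagrams

1


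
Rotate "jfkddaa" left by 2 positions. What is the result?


Input: "jfkddaa", rotate left by 2
First 2 characters: "jf"
Remaining characters: "kddaa"
Concatenate remaining + first: "kddaa" + "jf" = "kddaajf"

kddaajf


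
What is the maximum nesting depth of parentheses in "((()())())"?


Input: "((()())())"
Tracking depth:
  Position 0 '(': depth becomes 1
  Position 1 '(': depth becomes 2
  Position 2 '(': depth becomes 3
  Position 3 ')': depth becomes 2
  Position 4 '(': depth becomes 3
  Position 5 ')': depth becomes 2
  Position 6 ')': depth becomes 1
  Position 7 '(': depth becomes 2
  Position 8 ')': depth becomes 1
  Position 9 ')': depth becomes 0
Maximum depth reached: 3

3
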